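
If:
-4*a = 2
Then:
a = -1/2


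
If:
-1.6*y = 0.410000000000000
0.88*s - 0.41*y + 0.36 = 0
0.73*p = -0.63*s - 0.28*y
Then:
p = 0.55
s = -0.53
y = -0.26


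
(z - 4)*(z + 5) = z^2 + z - 20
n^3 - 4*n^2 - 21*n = n*(n - 7)*(n + 3)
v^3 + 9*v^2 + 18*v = v*(v + 3)*(v + 6)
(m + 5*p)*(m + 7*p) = m^2 + 12*m*p + 35*p^2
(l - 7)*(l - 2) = l^2 - 9*l + 14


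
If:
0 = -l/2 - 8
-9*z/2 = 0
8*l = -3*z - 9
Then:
No Solution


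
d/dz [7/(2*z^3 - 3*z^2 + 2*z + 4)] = 14*(-3*z^2 + 3*z - 1)/(2*z^3 - 3*z^2 + 2*z + 4)^2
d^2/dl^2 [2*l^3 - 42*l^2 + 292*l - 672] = 12*l - 84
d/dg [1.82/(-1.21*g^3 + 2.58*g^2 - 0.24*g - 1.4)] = (6.6066*g^2 - 9.3912*g + 0.4368)/(1.21*g^3 - 2.58*g^2 + 0.24*g + 1.4)^2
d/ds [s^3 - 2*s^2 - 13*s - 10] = 3*s^2 - 4*s - 13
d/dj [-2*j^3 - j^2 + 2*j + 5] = -6*j^2 - 2*j + 2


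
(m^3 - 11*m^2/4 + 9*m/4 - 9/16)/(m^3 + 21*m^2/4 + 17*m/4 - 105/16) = (4*m^2 - 8*m + 3)/(4*m^2 + 24*m + 35)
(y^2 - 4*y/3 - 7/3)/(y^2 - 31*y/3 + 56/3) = (y + 1)/(y - 8)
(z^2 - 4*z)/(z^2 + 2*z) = (z - 4)/(z + 2)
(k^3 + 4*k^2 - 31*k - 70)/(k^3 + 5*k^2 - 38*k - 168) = (k^2 - 3*k - 10)/(k^2 - 2*k - 24)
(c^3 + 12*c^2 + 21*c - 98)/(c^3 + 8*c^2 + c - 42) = (c + 7)/(c + 3)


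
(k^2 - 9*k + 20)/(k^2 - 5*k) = (k - 4)/k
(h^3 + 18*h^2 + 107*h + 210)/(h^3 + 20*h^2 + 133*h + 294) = (h + 5)/(h + 7)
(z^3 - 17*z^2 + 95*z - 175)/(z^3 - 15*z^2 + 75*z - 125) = (z - 7)/(z - 5)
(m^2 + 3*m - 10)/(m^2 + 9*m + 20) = (m - 2)/(m + 4)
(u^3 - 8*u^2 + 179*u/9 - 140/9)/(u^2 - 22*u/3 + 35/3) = (3*u^2 - 17*u + 20)/(3*(u - 5))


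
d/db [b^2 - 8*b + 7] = 2*b - 8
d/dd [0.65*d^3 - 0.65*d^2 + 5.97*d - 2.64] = 1.95*d^2 - 1.3*d + 5.97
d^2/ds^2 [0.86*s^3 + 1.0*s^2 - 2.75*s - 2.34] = 5.16*s + 2.0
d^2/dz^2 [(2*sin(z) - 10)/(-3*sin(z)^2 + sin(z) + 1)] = 2*(-9*sin(z)^5 + 177*sin(z)^4 - 45*sin(z)^3 - 204*sin(z)^2 + 102*sin(z) - 42)/(-3*sin(z)^2 + sin(z) + 1)^3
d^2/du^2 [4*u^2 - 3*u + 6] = 8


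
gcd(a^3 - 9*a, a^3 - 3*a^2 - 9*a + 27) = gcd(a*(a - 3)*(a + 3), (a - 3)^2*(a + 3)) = a^2 - 9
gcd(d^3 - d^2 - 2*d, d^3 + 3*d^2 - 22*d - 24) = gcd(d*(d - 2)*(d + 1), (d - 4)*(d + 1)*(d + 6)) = d + 1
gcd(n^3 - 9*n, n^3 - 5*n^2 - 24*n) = n^2 + 3*n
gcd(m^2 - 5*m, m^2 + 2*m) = m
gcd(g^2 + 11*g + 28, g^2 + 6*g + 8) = g + 4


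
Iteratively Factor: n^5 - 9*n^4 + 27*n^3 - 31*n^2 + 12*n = (n - 3)*(n^4 - 6*n^3 + 9*n^2 - 4*n) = n*(n - 3)*(n^3 - 6*n^2 + 9*n - 4) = n*(n - 3)*(n - 1)*(n^2 - 5*n + 4) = n*(n - 4)*(n - 3)*(n - 1)*(n - 1)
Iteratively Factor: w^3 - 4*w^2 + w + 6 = (w - 2)*(w^2 - 2*w - 3) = (w - 2)*(w + 1)*(w - 3)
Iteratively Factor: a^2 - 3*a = (a)*(a - 3)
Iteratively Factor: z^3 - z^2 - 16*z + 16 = (z - 4)*(z^2 + 3*z - 4) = (z - 4)*(z + 4)*(z - 1)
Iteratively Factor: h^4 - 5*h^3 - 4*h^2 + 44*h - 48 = (h - 2)*(h^3 - 3*h^2 - 10*h + 24) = (h - 4)*(h - 2)*(h^2 + h - 6) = (h - 4)*(h - 2)^2*(h + 3)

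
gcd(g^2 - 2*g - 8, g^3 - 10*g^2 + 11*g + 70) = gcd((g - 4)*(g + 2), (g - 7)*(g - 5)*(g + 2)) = g + 2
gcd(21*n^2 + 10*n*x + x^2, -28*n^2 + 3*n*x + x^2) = 7*n + x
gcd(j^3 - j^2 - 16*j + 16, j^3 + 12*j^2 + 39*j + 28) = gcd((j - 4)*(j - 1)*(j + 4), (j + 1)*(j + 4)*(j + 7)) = j + 4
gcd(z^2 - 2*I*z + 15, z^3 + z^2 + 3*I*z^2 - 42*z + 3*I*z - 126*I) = z + 3*I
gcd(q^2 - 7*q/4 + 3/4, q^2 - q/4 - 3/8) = q - 3/4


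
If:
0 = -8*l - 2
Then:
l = -1/4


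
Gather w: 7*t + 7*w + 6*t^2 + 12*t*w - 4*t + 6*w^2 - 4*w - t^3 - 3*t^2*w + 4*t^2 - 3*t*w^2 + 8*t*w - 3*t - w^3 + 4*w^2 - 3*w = -t^3 + 10*t^2 - w^3 + w^2*(10 - 3*t) + w*(-3*t^2 + 20*t)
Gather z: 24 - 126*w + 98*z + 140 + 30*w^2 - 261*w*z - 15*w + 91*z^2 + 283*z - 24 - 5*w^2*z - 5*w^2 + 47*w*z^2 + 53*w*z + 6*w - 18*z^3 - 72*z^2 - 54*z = 25*w^2 - 135*w - 18*z^3 + z^2*(47*w + 19) + z*(-5*w^2 - 208*w + 327) + 140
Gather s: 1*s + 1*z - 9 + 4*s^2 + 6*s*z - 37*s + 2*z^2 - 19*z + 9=4*s^2 + s*(6*z - 36) + 2*z^2 - 18*z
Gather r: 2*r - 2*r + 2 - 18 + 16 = 0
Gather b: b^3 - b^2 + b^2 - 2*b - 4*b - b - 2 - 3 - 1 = b^3 - 7*b - 6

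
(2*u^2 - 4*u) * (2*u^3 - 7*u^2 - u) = 4*u^5 - 22*u^4 + 26*u^3 + 4*u^2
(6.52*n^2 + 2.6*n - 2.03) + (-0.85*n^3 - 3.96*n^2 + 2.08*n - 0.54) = -0.85*n^3 + 2.56*n^2 + 4.68*n - 2.57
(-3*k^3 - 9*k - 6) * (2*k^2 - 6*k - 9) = -6*k^5 + 18*k^4 + 9*k^3 + 42*k^2 + 117*k + 54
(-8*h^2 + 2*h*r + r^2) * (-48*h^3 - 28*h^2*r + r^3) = 384*h^5 + 128*h^4*r - 104*h^3*r^2 - 36*h^2*r^3 + 2*h*r^4 + r^5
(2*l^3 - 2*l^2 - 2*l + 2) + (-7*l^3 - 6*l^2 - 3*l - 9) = -5*l^3 - 8*l^2 - 5*l - 7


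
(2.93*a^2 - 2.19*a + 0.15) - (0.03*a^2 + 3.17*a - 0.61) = 2.9*a^2 - 5.36*a + 0.76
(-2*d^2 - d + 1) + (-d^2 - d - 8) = -3*d^2 - 2*d - 7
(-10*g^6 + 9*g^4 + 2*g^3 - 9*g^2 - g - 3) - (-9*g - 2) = -10*g^6 + 9*g^4 + 2*g^3 - 9*g^2 + 8*g - 1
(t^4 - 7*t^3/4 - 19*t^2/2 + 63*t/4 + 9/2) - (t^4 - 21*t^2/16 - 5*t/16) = -7*t^3/4 - 131*t^2/16 + 257*t/16 + 9/2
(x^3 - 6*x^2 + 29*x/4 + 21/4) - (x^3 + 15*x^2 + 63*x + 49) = -21*x^2 - 223*x/4 - 175/4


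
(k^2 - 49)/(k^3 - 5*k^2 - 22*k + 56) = (k + 7)/(k^2 + 2*k - 8)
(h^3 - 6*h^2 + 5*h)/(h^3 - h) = (h - 5)/(h + 1)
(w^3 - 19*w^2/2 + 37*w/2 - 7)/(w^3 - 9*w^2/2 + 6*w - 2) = (w - 7)/(w - 2)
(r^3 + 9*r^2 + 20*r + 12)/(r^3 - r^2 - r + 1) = (r^2 + 8*r + 12)/(r^2 - 2*r + 1)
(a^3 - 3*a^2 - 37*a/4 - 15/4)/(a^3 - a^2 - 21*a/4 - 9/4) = (a - 5)/(a - 3)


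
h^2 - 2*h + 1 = (h - 1)^2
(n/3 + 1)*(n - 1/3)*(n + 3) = n^3/3 + 17*n^2/9 + 7*n/3 - 1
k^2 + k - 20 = (k - 4)*(k + 5)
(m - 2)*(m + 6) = m^2 + 4*m - 12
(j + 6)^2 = j^2 + 12*j + 36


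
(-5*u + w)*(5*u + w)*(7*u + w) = -175*u^3 - 25*u^2*w + 7*u*w^2 + w^3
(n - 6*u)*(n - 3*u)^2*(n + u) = n^4 - 11*n^3*u + 33*n^2*u^2 - 9*n*u^3 - 54*u^4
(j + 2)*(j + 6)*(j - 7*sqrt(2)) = j^3 - 7*sqrt(2)*j^2 + 8*j^2 - 56*sqrt(2)*j + 12*j - 84*sqrt(2)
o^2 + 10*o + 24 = (o + 4)*(o + 6)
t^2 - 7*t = t*(t - 7)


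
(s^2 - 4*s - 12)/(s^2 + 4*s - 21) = (s^2 - 4*s - 12)/(s^2 + 4*s - 21)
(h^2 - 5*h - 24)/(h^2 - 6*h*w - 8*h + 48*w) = (-h - 3)/(-h + 6*w)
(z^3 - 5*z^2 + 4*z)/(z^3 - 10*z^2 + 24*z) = (z - 1)/(z - 6)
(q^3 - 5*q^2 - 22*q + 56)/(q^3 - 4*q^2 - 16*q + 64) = (q^2 - 9*q + 14)/(q^2 - 8*q + 16)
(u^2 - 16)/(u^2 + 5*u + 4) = (u - 4)/(u + 1)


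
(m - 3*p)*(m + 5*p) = m^2 + 2*m*p - 15*p^2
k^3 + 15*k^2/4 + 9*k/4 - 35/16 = (k - 1/2)*(k + 7/4)*(k + 5/2)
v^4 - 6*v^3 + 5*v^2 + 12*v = v*(v - 4)*(v - 3)*(v + 1)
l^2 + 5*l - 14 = (l - 2)*(l + 7)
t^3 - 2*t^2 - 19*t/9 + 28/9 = (t - 7/3)*(t - 1)*(t + 4/3)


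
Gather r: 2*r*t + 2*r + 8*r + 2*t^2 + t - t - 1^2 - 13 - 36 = r*(2*t + 10) + 2*t^2 - 50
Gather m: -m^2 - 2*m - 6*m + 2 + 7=-m^2 - 8*m + 9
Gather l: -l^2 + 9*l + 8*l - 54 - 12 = -l^2 + 17*l - 66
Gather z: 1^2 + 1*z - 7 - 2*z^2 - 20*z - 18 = -2*z^2 - 19*z - 24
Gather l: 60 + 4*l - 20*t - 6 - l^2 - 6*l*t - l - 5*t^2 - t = -l^2 + l*(3 - 6*t) - 5*t^2 - 21*t + 54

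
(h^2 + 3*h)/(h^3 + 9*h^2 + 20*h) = (h + 3)/(h^2 + 9*h + 20)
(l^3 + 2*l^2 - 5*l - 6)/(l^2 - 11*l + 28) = (l^3 + 2*l^2 - 5*l - 6)/(l^2 - 11*l + 28)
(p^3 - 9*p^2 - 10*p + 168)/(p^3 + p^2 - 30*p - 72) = (p - 7)/(p + 3)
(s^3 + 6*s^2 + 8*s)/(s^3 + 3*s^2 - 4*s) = (s + 2)/(s - 1)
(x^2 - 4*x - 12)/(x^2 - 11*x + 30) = (x + 2)/(x - 5)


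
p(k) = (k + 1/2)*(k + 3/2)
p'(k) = 2*k + 2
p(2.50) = 12.00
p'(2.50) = 7.00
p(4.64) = 31.56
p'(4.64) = 11.28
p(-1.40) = -0.09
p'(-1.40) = -0.80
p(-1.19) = -0.21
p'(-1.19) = -0.38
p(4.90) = 34.56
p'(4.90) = 11.80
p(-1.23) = -0.20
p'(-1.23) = -0.46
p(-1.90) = 0.56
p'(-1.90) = -1.80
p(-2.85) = 3.17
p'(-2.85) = -3.70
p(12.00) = 168.75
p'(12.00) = 26.00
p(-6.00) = 24.75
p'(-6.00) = -10.00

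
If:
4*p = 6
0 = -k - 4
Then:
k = -4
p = 3/2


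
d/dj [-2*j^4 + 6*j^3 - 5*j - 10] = -8*j^3 + 18*j^2 - 5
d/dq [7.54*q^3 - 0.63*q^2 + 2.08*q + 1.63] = 22.62*q^2 - 1.26*q + 2.08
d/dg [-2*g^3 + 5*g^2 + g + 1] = -6*g^2 + 10*g + 1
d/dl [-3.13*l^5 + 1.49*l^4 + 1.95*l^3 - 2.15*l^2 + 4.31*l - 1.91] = -15.65*l^4 + 5.96*l^3 + 5.85*l^2 - 4.3*l + 4.31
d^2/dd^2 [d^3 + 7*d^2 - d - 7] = 6*d + 14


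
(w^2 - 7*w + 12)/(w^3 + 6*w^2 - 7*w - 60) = (w - 4)/(w^2 + 9*w + 20)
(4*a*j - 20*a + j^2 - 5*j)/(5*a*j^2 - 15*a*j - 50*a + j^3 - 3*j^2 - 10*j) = (4*a + j)/(5*a*j + 10*a + j^2 + 2*j)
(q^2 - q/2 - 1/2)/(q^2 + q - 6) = (q^2 - q/2 - 1/2)/(q^2 + q - 6)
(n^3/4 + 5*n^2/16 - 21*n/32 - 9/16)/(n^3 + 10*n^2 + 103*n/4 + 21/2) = (8*n^3 + 10*n^2 - 21*n - 18)/(8*(4*n^3 + 40*n^2 + 103*n + 42))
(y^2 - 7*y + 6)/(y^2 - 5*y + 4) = (y - 6)/(y - 4)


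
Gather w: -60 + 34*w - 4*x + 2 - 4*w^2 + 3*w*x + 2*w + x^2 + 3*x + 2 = -4*w^2 + w*(3*x + 36) + x^2 - x - 56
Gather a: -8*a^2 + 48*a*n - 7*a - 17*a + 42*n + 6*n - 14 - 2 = -8*a^2 + a*(48*n - 24) + 48*n - 16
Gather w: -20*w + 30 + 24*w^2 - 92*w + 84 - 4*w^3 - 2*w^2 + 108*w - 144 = -4*w^3 + 22*w^2 - 4*w - 30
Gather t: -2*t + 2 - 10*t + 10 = 12 - 12*t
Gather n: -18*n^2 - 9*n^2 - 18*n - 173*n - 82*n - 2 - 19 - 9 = -27*n^2 - 273*n - 30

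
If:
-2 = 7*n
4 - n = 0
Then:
No Solution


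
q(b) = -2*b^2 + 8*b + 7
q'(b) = 8 - 4*b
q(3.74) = 8.94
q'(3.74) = -6.96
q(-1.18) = -5.22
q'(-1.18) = 12.72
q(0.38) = 9.75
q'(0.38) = 6.48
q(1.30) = 14.02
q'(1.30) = 2.80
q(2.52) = 14.46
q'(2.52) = -2.08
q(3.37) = 11.25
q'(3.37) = -5.48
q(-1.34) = -7.31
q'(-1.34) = 13.36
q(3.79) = 8.59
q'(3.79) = -7.16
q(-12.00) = -377.00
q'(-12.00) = 56.00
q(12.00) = -185.00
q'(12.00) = -40.00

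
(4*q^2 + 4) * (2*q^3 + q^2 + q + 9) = 8*q^5 + 4*q^4 + 12*q^3 + 40*q^2 + 4*q + 36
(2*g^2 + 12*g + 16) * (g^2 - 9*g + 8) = 2*g^4 - 6*g^3 - 76*g^2 - 48*g + 128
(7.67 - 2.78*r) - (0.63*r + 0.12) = 7.55 - 3.41*r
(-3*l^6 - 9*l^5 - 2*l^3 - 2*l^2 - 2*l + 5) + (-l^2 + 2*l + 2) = -3*l^6 - 9*l^5 - 2*l^3 - 3*l^2 + 7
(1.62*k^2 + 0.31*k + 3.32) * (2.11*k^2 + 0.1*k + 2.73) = 3.4182*k^4 + 0.8161*k^3 + 11.4588*k^2 + 1.1783*k + 9.0636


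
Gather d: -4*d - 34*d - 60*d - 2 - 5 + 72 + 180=245 - 98*d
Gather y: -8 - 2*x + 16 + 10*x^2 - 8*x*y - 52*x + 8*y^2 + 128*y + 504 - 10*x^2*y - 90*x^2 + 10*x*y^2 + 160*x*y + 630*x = -80*x^2 + 576*x + y^2*(10*x + 8) + y*(-10*x^2 + 152*x + 128) + 512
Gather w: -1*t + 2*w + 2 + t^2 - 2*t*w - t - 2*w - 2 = t^2 - 2*t*w - 2*t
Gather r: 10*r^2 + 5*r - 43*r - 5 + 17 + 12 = 10*r^2 - 38*r + 24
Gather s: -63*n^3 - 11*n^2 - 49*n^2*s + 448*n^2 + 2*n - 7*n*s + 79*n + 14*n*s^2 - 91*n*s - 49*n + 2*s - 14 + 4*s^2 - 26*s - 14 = -63*n^3 + 437*n^2 + 32*n + s^2*(14*n + 4) + s*(-49*n^2 - 98*n - 24) - 28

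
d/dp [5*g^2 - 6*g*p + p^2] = -6*g + 2*p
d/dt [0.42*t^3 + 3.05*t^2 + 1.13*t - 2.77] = 1.26*t^2 + 6.1*t + 1.13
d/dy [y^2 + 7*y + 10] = 2*y + 7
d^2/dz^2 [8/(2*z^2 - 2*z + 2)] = 8*(-z^2 + z + (2*z - 1)^2 - 1)/(z^2 - z + 1)^3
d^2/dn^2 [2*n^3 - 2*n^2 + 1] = 12*n - 4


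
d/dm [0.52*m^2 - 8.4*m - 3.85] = 1.04*m - 8.4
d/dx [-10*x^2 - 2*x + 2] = -20*x - 2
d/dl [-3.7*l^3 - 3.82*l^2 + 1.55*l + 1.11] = -11.1*l^2 - 7.64*l + 1.55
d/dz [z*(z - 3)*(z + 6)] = 3*z^2 + 6*z - 18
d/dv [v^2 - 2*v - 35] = 2*v - 2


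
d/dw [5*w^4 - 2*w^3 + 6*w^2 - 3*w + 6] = 20*w^3 - 6*w^2 + 12*w - 3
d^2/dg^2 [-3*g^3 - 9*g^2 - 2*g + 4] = -18*g - 18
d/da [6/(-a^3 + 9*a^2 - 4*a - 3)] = 6*(3*a^2 - 18*a + 4)/(a^3 - 9*a^2 + 4*a + 3)^2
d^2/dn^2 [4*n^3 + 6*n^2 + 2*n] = 24*n + 12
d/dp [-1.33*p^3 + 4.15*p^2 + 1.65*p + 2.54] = -3.99*p^2 + 8.3*p + 1.65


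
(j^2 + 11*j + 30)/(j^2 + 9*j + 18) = (j + 5)/(j + 3)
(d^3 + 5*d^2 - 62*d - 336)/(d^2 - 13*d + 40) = (d^2 + 13*d + 42)/(d - 5)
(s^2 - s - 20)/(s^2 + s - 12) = (s - 5)/(s - 3)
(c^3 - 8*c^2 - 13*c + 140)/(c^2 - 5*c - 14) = (c^2 - c - 20)/(c + 2)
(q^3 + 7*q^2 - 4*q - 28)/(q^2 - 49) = (q^2 - 4)/(q - 7)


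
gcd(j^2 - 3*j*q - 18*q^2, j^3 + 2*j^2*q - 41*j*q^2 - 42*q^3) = -j + 6*q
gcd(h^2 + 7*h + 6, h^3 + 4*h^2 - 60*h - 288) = h + 6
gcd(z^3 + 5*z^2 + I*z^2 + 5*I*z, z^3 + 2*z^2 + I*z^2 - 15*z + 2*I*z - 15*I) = z^2 + z*(5 + I) + 5*I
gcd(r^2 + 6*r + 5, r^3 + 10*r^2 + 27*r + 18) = r + 1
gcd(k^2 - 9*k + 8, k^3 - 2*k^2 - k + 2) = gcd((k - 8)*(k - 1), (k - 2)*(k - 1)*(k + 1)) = k - 1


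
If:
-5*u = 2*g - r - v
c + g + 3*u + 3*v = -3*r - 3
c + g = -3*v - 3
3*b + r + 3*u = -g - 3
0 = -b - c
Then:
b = v/5 - 3/5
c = 3/5 - v/5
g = -14*v/5 - 18/5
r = -11*v/10 - 6/5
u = 11*v/10 + 6/5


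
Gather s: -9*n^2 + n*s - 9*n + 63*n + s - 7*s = -9*n^2 + 54*n + s*(n - 6)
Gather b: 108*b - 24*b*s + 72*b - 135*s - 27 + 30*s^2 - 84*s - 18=b*(180 - 24*s) + 30*s^2 - 219*s - 45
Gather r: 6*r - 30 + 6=6*r - 24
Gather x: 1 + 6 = 7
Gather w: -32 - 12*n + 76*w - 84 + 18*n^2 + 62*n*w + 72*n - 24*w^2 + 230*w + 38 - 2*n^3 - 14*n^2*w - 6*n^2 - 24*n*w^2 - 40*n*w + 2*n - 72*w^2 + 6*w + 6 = -2*n^3 + 12*n^2 + 62*n + w^2*(-24*n - 96) + w*(-14*n^2 + 22*n + 312) - 72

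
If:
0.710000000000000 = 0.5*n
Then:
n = 1.42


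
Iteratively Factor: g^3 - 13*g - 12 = (g + 1)*(g^2 - g - 12) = (g + 1)*(g + 3)*(g - 4)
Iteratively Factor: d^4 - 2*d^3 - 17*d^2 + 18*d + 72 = (d + 3)*(d^3 - 5*d^2 - 2*d + 24) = (d + 2)*(d + 3)*(d^2 - 7*d + 12) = (d - 4)*(d + 2)*(d + 3)*(d - 3)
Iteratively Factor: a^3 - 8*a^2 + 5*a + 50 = (a - 5)*(a^2 - 3*a - 10) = (a - 5)^2*(a + 2)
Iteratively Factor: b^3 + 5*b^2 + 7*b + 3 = (b + 1)*(b^2 + 4*b + 3) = (b + 1)*(b + 3)*(b + 1)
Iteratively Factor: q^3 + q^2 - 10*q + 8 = (q + 4)*(q^2 - 3*q + 2) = (q - 1)*(q + 4)*(q - 2)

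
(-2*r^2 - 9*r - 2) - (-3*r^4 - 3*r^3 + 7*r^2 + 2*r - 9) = 3*r^4 + 3*r^3 - 9*r^2 - 11*r + 7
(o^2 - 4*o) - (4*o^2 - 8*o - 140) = -3*o^2 + 4*o + 140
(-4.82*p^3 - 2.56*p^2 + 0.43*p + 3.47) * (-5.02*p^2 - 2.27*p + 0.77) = 24.1964*p^5 + 23.7926*p^4 - 0.0587999999999997*p^3 - 20.3667*p^2 - 7.5458*p + 2.6719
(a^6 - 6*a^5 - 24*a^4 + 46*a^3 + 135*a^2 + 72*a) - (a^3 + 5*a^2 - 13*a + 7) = a^6 - 6*a^5 - 24*a^4 + 45*a^3 + 130*a^2 + 85*a - 7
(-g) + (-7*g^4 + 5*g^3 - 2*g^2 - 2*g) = -7*g^4 + 5*g^3 - 2*g^2 - 3*g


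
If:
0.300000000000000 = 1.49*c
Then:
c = 0.20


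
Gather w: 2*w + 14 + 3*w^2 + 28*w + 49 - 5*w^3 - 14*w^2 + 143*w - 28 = -5*w^3 - 11*w^2 + 173*w + 35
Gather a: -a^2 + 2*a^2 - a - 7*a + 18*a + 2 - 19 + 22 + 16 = a^2 + 10*a + 21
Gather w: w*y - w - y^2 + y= w*(y - 1) - y^2 + y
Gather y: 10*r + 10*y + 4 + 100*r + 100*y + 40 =110*r + 110*y + 44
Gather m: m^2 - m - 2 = m^2 - m - 2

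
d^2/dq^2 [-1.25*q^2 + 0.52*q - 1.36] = -2.50000000000000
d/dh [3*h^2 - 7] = 6*h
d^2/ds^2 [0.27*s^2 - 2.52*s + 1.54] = 0.540000000000000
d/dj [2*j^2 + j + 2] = 4*j + 1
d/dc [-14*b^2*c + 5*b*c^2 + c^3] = -14*b^2 + 10*b*c + 3*c^2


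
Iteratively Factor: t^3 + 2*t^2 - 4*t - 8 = (t + 2)*(t^2 - 4) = (t - 2)*(t + 2)*(t + 2)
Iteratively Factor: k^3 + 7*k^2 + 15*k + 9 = (k + 3)*(k^2 + 4*k + 3) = (k + 3)^2*(k + 1)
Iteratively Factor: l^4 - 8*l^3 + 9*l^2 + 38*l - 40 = (l + 2)*(l^3 - 10*l^2 + 29*l - 20) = (l - 5)*(l + 2)*(l^2 - 5*l + 4) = (l - 5)*(l - 4)*(l + 2)*(l - 1)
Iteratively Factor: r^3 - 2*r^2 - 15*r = (r - 5)*(r^2 + 3*r) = (r - 5)*(r + 3)*(r)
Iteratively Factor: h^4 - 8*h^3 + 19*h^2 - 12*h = (h - 4)*(h^3 - 4*h^2 + 3*h) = (h - 4)*(h - 1)*(h^2 - 3*h) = (h - 4)*(h - 3)*(h - 1)*(h)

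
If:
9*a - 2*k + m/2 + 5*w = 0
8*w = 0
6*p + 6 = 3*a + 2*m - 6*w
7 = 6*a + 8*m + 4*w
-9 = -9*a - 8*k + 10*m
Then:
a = 16/51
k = 855/544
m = 87/136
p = -257/408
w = 0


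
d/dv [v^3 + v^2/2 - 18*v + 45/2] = 3*v^2 + v - 18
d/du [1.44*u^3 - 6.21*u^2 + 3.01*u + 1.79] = 4.32*u^2 - 12.42*u + 3.01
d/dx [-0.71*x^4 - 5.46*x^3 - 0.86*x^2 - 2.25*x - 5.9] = -2.84*x^3 - 16.38*x^2 - 1.72*x - 2.25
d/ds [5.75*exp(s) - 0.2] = 5.75*exp(s)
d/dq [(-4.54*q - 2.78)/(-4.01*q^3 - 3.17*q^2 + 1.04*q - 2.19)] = (-36.4108*q^3 - 47.8352*q^2 - 17.6252*q + 12.8338)/(16.0801*q^6 + 25.4234*q^5 + 1.7081*q^4 + 10.9702*q^3 + 14.9662*q^2 - 4.5552*q + 4.7961)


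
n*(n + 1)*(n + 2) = n^3 + 3*n^2 + 2*n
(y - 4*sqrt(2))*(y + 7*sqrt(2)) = y^2 + 3*sqrt(2)*y - 56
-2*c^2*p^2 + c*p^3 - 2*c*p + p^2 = p*(-2*c + p)*(c*p + 1)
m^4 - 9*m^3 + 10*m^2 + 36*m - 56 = (m - 7)*(m - 2)^2*(m + 2)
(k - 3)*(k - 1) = k^2 - 4*k + 3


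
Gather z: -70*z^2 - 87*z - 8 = -70*z^2 - 87*z - 8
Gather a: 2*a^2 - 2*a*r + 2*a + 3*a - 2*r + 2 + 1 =2*a^2 + a*(5 - 2*r) - 2*r + 3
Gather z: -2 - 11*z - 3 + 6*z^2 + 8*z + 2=6*z^2 - 3*z - 3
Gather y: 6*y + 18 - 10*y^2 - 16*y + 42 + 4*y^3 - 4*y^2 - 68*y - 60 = 4*y^3 - 14*y^2 - 78*y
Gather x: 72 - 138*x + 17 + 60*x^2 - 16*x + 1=60*x^2 - 154*x + 90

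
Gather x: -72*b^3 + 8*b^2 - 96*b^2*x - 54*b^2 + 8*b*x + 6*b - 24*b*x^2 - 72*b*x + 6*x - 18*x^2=-72*b^3 - 46*b^2 + 6*b + x^2*(-24*b - 18) + x*(-96*b^2 - 64*b + 6)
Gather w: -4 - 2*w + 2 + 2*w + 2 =0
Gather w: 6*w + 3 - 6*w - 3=0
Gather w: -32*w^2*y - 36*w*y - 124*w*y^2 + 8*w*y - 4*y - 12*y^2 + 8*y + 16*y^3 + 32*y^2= -32*w^2*y + w*(-124*y^2 - 28*y) + 16*y^3 + 20*y^2 + 4*y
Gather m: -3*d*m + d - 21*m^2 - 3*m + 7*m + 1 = d - 21*m^2 + m*(4 - 3*d) + 1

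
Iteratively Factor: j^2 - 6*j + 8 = (j - 2)*(j - 4)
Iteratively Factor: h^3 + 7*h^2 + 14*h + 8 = (h + 1)*(h^2 + 6*h + 8) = (h + 1)*(h + 4)*(h + 2)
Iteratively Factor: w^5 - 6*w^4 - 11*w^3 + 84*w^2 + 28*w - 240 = (w - 2)*(w^4 - 4*w^3 - 19*w^2 + 46*w + 120) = (w - 5)*(w - 2)*(w^3 + w^2 - 14*w - 24) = (w - 5)*(w - 2)*(w + 2)*(w^2 - w - 12) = (w - 5)*(w - 2)*(w + 2)*(w + 3)*(w - 4)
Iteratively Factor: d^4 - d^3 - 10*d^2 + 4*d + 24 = (d + 2)*(d^3 - 3*d^2 - 4*d + 12) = (d + 2)^2*(d^2 - 5*d + 6) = (d - 2)*(d + 2)^2*(d - 3)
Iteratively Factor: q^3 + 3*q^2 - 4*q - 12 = (q + 2)*(q^2 + q - 6) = (q - 2)*(q + 2)*(q + 3)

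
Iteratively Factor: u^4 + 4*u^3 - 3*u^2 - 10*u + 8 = (u - 1)*(u^3 + 5*u^2 + 2*u - 8) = (u - 1)*(u + 4)*(u^2 + u - 2) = (u - 1)*(u + 2)*(u + 4)*(u - 1)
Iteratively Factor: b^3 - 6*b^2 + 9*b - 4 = (b - 4)*(b^2 - 2*b + 1) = (b - 4)*(b - 1)*(b - 1)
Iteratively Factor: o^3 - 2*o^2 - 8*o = (o)*(o^2 - 2*o - 8) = o*(o - 4)*(o + 2)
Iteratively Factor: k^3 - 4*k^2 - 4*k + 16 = (k - 4)*(k^2 - 4) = (k - 4)*(k - 2)*(k + 2)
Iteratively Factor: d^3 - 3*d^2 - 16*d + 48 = (d + 4)*(d^2 - 7*d + 12) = (d - 4)*(d + 4)*(d - 3)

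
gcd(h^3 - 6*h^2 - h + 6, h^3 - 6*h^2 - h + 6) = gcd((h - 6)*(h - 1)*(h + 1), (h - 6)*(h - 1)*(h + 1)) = h^3 - 6*h^2 - h + 6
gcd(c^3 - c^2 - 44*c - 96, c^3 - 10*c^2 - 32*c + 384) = c - 8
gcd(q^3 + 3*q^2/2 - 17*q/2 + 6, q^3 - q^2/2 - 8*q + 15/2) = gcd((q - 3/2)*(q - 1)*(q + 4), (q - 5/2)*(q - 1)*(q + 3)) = q - 1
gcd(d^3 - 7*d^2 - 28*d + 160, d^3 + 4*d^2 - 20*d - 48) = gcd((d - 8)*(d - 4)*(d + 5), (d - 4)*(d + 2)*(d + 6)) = d - 4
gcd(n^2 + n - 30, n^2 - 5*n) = n - 5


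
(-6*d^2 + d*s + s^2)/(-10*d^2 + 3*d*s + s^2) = (3*d + s)/(5*d + s)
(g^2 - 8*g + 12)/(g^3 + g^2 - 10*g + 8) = (g - 6)/(g^2 + 3*g - 4)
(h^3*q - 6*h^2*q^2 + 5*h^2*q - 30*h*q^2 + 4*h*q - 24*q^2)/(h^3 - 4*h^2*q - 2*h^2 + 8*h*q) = q*(h^3 - 6*h^2*q + 5*h^2 - 30*h*q + 4*h - 24*q)/(h*(h^2 - 4*h*q - 2*h + 8*q))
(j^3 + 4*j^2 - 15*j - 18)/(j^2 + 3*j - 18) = j + 1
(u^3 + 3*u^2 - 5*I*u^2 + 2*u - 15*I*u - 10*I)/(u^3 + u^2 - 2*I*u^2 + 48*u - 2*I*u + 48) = (u^2 + u*(2 - 5*I) - 10*I)/(u^2 - 2*I*u + 48)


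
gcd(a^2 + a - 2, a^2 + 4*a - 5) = a - 1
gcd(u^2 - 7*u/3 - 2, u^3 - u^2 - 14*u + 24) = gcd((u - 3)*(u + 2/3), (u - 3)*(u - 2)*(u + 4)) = u - 3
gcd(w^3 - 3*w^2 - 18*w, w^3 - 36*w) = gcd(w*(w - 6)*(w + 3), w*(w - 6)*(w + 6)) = w^2 - 6*w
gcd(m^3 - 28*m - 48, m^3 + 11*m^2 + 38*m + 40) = m^2 + 6*m + 8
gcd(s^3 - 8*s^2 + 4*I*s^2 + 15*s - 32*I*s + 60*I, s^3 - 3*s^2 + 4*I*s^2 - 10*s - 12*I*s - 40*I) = s^2 + s*(-5 + 4*I) - 20*I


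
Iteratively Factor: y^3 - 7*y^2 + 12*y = (y - 3)*(y^2 - 4*y) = (y - 4)*(y - 3)*(y)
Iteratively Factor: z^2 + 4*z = (z + 4)*(z)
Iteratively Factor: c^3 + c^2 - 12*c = (c + 4)*(c^2 - 3*c) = (c - 3)*(c + 4)*(c)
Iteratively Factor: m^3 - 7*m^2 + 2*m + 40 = (m + 2)*(m^2 - 9*m + 20) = (m - 5)*(m + 2)*(m - 4)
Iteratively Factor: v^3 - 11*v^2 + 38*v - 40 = (v - 4)*(v^2 - 7*v + 10) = (v - 4)*(v - 2)*(v - 5)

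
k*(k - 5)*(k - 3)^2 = k^4 - 11*k^3 + 39*k^2 - 45*k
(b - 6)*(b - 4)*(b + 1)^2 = b^4 - 8*b^3 + 5*b^2 + 38*b + 24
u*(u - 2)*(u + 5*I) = u^3 - 2*u^2 + 5*I*u^2 - 10*I*u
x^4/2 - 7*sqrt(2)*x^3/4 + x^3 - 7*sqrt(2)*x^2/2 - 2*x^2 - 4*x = x*(x/2 + 1)*(x - 4*sqrt(2))*(x + sqrt(2)/2)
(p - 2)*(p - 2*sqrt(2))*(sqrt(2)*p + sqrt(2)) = sqrt(2)*p^3 - 4*p^2 - sqrt(2)*p^2 - 2*sqrt(2)*p + 4*p + 8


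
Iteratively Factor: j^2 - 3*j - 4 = (j + 1)*(j - 4)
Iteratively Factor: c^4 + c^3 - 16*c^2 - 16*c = (c - 4)*(c^3 + 5*c^2 + 4*c) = (c - 4)*(c + 1)*(c^2 + 4*c) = (c - 4)*(c + 1)*(c + 4)*(c)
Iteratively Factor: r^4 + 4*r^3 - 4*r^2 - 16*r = (r + 2)*(r^3 + 2*r^2 - 8*r) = (r - 2)*(r + 2)*(r^2 + 4*r) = (r - 2)*(r + 2)*(r + 4)*(r)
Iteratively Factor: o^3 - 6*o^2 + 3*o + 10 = (o - 2)*(o^2 - 4*o - 5) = (o - 2)*(o + 1)*(o - 5)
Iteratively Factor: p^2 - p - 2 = (p - 2)*(p + 1)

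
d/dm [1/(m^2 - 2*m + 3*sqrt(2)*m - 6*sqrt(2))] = (-2*m - 3*sqrt(2) + 2)/(m^2 - 2*m + 3*sqrt(2)*m - 6*sqrt(2))^2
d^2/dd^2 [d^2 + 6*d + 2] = 2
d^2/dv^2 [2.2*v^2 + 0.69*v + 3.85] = 4.40000000000000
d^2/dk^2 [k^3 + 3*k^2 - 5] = 6*k + 6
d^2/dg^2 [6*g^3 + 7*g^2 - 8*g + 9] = 36*g + 14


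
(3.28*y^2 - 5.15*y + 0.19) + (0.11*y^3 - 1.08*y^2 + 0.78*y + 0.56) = 0.11*y^3 + 2.2*y^2 - 4.37*y + 0.75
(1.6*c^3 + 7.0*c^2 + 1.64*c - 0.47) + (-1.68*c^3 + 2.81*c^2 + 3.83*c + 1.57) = -0.0799999999999998*c^3 + 9.81*c^2 + 5.47*c + 1.1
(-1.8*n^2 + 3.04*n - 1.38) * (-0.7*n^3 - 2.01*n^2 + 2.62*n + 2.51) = 1.26*n^5 + 1.49*n^4 - 9.8604*n^3 + 6.2206*n^2 + 4.0148*n - 3.4638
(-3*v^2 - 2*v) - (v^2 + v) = -4*v^2 - 3*v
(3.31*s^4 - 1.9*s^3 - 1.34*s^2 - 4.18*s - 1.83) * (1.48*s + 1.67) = 4.8988*s^5 + 2.7157*s^4 - 5.1562*s^3 - 8.4242*s^2 - 9.689*s - 3.0561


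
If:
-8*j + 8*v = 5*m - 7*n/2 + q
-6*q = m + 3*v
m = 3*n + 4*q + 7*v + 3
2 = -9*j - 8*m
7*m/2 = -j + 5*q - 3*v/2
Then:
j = -37/39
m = 85/104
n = 667/1248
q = 469/2496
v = -809/1248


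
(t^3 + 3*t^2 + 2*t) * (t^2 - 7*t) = t^5 - 4*t^4 - 19*t^3 - 14*t^2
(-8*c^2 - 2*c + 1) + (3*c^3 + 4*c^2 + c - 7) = 3*c^3 - 4*c^2 - c - 6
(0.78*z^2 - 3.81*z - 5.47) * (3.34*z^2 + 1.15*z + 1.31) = 2.6052*z^4 - 11.8284*z^3 - 21.6295*z^2 - 11.2816*z - 7.1657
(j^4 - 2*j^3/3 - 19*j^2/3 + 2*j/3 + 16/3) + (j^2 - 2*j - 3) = j^4 - 2*j^3/3 - 16*j^2/3 - 4*j/3 + 7/3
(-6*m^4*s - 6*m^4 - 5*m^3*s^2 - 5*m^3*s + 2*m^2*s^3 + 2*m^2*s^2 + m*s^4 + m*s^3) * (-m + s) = 6*m^5*s + 6*m^5 - m^4*s^2 - m^4*s - 7*m^3*s^3 - 7*m^3*s^2 + m^2*s^4 + m^2*s^3 + m*s^5 + m*s^4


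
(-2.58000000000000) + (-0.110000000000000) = -2.69000000000000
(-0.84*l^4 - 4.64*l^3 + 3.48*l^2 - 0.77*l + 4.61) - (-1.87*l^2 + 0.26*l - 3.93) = -0.84*l^4 - 4.64*l^3 + 5.35*l^2 - 1.03*l + 8.54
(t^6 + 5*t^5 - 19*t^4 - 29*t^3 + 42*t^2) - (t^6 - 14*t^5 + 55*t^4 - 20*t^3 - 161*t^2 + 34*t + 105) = 19*t^5 - 74*t^4 - 9*t^3 + 203*t^2 - 34*t - 105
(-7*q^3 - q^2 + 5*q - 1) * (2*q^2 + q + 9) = -14*q^5 - 9*q^4 - 54*q^3 - 6*q^2 + 44*q - 9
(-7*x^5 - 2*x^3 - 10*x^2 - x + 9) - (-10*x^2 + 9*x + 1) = -7*x^5 - 2*x^3 - 10*x + 8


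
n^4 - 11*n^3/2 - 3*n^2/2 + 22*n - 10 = (n - 5)*(n - 2)*(n - 1/2)*(n + 2)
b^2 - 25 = (b - 5)*(b + 5)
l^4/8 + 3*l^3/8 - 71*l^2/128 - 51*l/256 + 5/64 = (l/4 + 1)*(l/2 + 1/4)*(l - 5/4)*(l - 1/4)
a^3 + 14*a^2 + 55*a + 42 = (a + 1)*(a + 6)*(a + 7)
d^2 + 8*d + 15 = (d + 3)*(d + 5)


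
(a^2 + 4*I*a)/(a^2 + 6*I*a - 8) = a/(a + 2*I)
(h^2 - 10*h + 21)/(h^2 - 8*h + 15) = (h - 7)/(h - 5)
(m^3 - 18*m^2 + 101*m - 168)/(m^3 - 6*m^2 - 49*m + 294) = (m^2 - 11*m + 24)/(m^2 + m - 42)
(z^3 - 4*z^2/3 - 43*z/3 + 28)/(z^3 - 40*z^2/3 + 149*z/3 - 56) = (z + 4)/(z - 8)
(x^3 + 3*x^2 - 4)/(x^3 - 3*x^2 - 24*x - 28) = (x - 1)/(x - 7)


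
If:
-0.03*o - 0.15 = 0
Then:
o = -5.00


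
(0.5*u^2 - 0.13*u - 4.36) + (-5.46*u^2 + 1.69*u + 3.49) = -4.96*u^2 + 1.56*u - 0.87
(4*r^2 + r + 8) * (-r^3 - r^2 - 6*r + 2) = -4*r^5 - 5*r^4 - 33*r^3 - 6*r^2 - 46*r + 16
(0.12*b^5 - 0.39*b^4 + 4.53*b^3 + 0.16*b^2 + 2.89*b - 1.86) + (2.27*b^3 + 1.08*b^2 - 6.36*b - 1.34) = 0.12*b^5 - 0.39*b^4 + 6.8*b^3 + 1.24*b^2 - 3.47*b - 3.2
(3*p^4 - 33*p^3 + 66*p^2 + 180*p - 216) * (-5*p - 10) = -15*p^5 + 135*p^4 - 1560*p^2 - 720*p + 2160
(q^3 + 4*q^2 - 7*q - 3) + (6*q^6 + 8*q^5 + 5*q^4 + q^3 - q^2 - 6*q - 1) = 6*q^6 + 8*q^5 + 5*q^4 + 2*q^3 + 3*q^2 - 13*q - 4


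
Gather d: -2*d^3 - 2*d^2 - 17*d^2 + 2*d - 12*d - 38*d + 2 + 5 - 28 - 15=-2*d^3 - 19*d^2 - 48*d - 36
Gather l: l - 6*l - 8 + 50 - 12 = 30 - 5*l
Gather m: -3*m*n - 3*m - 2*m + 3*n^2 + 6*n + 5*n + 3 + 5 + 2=m*(-3*n - 5) + 3*n^2 + 11*n + 10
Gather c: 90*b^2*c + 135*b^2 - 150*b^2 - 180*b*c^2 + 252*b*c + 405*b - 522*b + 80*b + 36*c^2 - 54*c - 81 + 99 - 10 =-15*b^2 - 37*b + c^2*(36 - 180*b) + c*(90*b^2 + 252*b - 54) + 8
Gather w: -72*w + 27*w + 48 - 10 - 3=35 - 45*w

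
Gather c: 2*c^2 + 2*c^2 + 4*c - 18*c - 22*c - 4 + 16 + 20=4*c^2 - 36*c + 32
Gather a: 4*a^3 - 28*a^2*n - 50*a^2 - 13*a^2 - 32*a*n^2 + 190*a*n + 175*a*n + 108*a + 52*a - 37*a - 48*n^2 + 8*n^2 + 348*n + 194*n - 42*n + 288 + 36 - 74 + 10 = 4*a^3 + a^2*(-28*n - 63) + a*(-32*n^2 + 365*n + 123) - 40*n^2 + 500*n + 260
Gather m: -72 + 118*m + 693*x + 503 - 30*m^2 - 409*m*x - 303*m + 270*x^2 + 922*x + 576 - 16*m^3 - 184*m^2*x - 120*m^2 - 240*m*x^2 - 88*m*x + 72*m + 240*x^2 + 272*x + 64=-16*m^3 + m^2*(-184*x - 150) + m*(-240*x^2 - 497*x - 113) + 510*x^2 + 1887*x + 1071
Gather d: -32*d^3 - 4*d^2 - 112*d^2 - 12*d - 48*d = -32*d^3 - 116*d^2 - 60*d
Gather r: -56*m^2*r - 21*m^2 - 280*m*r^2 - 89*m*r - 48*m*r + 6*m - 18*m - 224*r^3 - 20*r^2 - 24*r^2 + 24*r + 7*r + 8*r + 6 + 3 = -21*m^2 - 12*m - 224*r^3 + r^2*(-280*m - 44) + r*(-56*m^2 - 137*m + 39) + 9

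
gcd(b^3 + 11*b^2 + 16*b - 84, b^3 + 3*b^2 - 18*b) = b + 6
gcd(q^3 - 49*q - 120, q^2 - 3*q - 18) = q + 3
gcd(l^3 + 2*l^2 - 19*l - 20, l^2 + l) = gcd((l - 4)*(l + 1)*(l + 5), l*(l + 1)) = l + 1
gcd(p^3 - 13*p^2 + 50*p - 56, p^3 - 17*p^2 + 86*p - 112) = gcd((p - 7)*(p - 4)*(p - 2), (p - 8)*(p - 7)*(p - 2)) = p^2 - 9*p + 14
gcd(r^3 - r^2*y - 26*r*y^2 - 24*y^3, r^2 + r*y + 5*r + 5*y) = r + y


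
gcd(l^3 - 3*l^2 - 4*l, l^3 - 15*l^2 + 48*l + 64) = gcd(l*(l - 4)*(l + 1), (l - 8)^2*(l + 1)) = l + 1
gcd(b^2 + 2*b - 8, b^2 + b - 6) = b - 2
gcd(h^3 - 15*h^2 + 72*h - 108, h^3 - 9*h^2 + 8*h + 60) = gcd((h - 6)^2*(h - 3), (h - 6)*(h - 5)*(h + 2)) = h - 6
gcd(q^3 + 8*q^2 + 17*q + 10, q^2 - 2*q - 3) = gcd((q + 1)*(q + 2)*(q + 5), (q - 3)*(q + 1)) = q + 1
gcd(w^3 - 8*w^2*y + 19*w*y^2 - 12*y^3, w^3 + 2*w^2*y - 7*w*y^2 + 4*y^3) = -w + y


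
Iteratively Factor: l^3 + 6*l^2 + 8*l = (l)*(l^2 + 6*l + 8) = l*(l + 2)*(l + 4)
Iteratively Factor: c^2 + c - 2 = (c - 1)*(c + 2)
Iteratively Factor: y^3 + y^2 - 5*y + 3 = (y + 3)*(y^2 - 2*y + 1) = (y - 1)*(y + 3)*(y - 1)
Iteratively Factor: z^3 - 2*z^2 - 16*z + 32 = (z - 2)*(z^2 - 16) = (z - 2)*(z + 4)*(z - 4)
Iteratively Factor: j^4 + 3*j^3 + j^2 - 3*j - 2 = (j + 2)*(j^3 + j^2 - j - 1) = (j + 1)*(j + 2)*(j^2 - 1) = (j + 1)^2*(j + 2)*(j - 1)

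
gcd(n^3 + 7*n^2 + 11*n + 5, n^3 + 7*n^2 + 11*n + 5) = n^3 + 7*n^2 + 11*n + 5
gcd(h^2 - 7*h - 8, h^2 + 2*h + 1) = h + 1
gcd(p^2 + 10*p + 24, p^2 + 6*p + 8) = p + 4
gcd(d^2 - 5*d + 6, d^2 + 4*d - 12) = d - 2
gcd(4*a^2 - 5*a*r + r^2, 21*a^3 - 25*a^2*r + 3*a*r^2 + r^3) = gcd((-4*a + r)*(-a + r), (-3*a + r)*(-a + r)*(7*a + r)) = -a + r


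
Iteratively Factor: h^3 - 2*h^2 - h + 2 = (h - 2)*(h^2 - 1) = (h - 2)*(h + 1)*(h - 1)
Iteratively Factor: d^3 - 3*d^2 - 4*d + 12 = (d - 3)*(d^2 - 4) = (d - 3)*(d + 2)*(d - 2)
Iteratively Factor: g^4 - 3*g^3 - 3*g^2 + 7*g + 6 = (g + 1)*(g^3 - 4*g^2 + g + 6) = (g + 1)^2*(g^2 - 5*g + 6) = (g - 2)*(g + 1)^2*(g - 3)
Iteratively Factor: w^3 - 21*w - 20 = (w - 5)*(w^2 + 5*w + 4) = (w - 5)*(w + 4)*(w + 1)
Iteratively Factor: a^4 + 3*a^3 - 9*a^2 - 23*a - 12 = (a + 1)*(a^3 + 2*a^2 - 11*a - 12) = (a + 1)*(a + 4)*(a^2 - 2*a - 3) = (a - 3)*(a + 1)*(a + 4)*(a + 1)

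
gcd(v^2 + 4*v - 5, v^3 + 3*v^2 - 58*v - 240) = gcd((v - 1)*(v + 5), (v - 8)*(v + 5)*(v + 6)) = v + 5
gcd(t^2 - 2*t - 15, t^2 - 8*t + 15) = t - 5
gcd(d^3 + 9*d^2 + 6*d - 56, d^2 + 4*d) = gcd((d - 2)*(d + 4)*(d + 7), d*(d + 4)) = d + 4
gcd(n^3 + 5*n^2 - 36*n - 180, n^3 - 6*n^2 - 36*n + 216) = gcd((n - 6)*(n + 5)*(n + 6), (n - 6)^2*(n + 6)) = n^2 - 36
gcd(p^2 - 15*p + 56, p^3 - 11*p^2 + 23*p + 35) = p - 7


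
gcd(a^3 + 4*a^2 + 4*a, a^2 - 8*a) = a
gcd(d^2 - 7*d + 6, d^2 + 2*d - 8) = 1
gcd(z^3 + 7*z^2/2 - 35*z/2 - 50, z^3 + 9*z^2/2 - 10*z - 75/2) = z^2 + 15*z/2 + 25/2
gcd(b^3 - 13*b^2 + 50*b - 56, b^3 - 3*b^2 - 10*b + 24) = b^2 - 6*b + 8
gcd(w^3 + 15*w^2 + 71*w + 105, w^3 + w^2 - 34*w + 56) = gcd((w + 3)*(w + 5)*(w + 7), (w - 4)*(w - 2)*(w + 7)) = w + 7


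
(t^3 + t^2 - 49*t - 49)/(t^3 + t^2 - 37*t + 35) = (t^2 - 6*t - 7)/(t^2 - 6*t + 5)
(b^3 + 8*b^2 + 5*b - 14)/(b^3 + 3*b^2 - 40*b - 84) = (b - 1)/(b - 6)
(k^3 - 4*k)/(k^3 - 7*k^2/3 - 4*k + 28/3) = 3*k/(3*k - 7)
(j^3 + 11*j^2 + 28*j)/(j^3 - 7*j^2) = (j^2 + 11*j + 28)/(j*(j - 7))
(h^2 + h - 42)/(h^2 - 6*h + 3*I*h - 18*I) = (h + 7)/(h + 3*I)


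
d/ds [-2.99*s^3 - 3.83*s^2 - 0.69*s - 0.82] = -8.97*s^2 - 7.66*s - 0.69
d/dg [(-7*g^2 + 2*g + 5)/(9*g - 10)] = (-63*g^2 + 140*g - 65)/(81*g^2 - 180*g + 100)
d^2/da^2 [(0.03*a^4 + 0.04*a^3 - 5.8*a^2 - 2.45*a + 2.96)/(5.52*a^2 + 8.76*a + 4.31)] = (1.828224*a^6 + 8.703936*a^5 + 18.095184*a^4 + 433.97376*a^3 + 1384.836804*a^2 + 1212.977256*a + 282.962368)/(168.196608*a^6 + 800.762112*a^5 + 1664.756928*a^4 + 1922.686848*a^3 + 1299.837384*a^2 + 488.179908*a + 80.062991)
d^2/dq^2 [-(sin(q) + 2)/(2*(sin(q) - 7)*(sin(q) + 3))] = (sin(q)^5 + 12*sin(q)^4 + 100*sin(q)^3 + 104*sin(q)^2 + 195*sin(q) + 20)/(2*(sin(q) - 7)^3*(sin(q) + 3)^3)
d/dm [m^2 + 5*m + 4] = 2*m + 5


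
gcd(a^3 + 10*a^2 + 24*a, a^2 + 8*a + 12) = a + 6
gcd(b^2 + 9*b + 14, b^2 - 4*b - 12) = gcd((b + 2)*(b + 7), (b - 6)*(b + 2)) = b + 2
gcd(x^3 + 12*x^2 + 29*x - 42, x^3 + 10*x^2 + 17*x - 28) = x^2 + 6*x - 7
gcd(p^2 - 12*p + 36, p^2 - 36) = p - 6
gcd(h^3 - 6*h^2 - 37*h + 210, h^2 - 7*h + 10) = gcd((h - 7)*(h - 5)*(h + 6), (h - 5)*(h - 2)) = h - 5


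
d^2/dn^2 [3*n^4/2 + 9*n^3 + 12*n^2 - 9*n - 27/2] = 18*n^2 + 54*n + 24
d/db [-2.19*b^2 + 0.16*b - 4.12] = 0.16 - 4.38*b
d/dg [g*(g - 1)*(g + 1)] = 3*g^2 - 1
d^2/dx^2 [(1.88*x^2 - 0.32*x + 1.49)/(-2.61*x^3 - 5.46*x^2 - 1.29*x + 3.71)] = (-25.613496*x^6 + 13.079232*x^5 - 56.4605640000001*x^4 - 551.185704*x^3 - 487.927134*x^2 - 110.642238*x - 114.013726)/(17.779581*x^9 + 111.582198*x^8 + 259.787655*x^7 + 197.252307*x^6 - 188.817561*x^5 - 379.492344*x^4 - 46.866492*x^3 + 206.934525*x^2 + 53.267067*x - 51.064811)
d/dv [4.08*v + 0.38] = 4.08000000000000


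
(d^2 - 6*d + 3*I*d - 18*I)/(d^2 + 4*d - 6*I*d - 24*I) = (d^2 + d*(-6 + 3*I) - 18*I)/(d^2 + d*(4 - 6*I) - 24*I)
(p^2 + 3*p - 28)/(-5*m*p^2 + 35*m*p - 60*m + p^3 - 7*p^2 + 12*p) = (p + 7)/(-5*m*p + 15*m + p^2 - 3*p)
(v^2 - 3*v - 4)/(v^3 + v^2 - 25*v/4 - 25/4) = 4*(v - 4)/(4*v^2 - 25)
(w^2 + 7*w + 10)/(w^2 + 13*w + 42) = (w^2 + 7*w + 10)/(w^2 + 13*w + 42)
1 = 1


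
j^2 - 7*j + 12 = (j - 4)*(j - 3)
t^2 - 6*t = t*(t - 6)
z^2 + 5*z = z*(z + 5)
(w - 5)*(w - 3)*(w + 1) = w^3 - 7*w^2 + 7*w + 15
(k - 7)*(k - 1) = k^2 - 8*k + 7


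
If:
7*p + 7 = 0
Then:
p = -1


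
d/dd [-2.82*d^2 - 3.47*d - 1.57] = -5.64*d - 3.47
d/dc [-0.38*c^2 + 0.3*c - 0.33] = 0.3 - 0.76*c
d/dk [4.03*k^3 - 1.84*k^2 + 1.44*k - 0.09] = 12.09*k^2 - 3.68*k + 1.44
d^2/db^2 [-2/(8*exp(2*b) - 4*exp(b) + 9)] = 8*(-8*(4*exp(b) - 1)^2*exp(b) + (8*exp(b) - 1)*(8*exp(2*b) - 4*exp(b) + 9))*exp(b)/(8*exp(2*b) - 4*exp(b) + 9)^3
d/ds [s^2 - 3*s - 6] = 2*s - 3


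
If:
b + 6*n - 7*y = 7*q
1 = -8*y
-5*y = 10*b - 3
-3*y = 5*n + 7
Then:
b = 29/80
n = -53/40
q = -537/560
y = -1/8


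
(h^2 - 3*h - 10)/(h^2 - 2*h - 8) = (h - 5)/(h - 4)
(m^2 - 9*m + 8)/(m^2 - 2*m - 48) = (m - 1)/(m + 6)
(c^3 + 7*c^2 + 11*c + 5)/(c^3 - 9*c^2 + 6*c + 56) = (c^3 + 7*c^2 + 11*c + 5)/(c^3 - 9*c^2 + 6*c + 56)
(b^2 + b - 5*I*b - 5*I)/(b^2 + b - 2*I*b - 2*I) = (b - 5*I)/(b - 2*I)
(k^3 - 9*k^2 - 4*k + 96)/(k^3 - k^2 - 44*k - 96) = (k - 4)/(k + 4)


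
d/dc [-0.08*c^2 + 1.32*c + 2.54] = 1.32 - 0.16*c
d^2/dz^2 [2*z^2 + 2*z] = 4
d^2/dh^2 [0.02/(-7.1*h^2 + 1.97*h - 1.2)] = (2.0164*h^2 - 0.55948*h - 0.02*(14.2*h - 1.97)*(28.4*h - 3.94) + 0.3408)/(7.1*h^2 - 1.97*h + 1.2)^3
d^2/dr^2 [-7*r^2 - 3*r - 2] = -14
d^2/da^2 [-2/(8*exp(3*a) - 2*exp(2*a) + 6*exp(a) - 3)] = 4*(-4*(12*exp(2*a) - 2*exp(a) + 3)^2*exp(a) + (36*exp(2*a) - 4*exp(a) + 3)*(8*exp(3*a) - 2*exp(2*a) + 6*exp(a) - 3))*exp(a)/(8*exp(3*a) - 2*exp(2*a) + 6*exp(a) - 3)^3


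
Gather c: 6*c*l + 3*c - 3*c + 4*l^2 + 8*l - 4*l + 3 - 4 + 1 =6*c*l + 4*l^2 + 4*l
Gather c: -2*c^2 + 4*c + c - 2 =-2*c^2 + 5*c - 2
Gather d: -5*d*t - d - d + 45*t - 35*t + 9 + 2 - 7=d*(-5*t - 2) + 10*t + 4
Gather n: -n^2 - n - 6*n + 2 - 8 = -n^2 - 7*n - 6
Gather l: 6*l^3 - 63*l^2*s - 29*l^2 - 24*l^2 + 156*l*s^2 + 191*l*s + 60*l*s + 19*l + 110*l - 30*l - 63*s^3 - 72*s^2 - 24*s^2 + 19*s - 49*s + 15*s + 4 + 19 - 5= 6*l^3 + l^2*(-63*s - 53) + l*(156*s^2 + 251*s + 99) - 63*s^3 - 96*s^2 - 15*s + 18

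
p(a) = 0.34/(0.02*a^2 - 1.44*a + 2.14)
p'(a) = 0.34*(1.44 - 0.04*a)/(0.02*a^2 - 1.44*a + 2.14)^2 = (0.4896 - 0.0136*a)/(0.02*a^2 - 1.44*a + 2.14)^2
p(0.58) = 0.26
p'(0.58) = 0.28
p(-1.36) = 0.08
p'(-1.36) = 0.03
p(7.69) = -0.04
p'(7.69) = 0.01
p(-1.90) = 0.07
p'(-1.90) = 0.02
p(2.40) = -0.28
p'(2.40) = 0.32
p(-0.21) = 0.14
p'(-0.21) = 0.08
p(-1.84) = 0.07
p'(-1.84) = 0.02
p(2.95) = -0.18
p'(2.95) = 0.12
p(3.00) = -0.17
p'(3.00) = 0.11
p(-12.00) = 0.02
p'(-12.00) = 0.00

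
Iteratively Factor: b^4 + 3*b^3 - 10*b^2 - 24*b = (b + 2)*(b^3 + b^2 - 12*b) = (b - 3)*(b + 2)*(b^2 + 4*b) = (b - 3)*(b + 2)*(b + 4)*(b)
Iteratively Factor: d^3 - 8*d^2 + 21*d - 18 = (d - 3)*(d^2 - 5*d + 6) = (d - 3)^2*(d - 2)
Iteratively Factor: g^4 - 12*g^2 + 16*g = (g - 2)*(g^3 + 2*g^2 - 8*g) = (g - 2)*(g + 4)*(g^2 - 2*g) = g*(g - 2)*(g + 4)*(g - 2)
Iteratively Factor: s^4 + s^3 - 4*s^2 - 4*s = (s + 2)*(s^3 - s^2 - 2*s) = s*(s + 2)*(s^2 - s - 2) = s*(s - 2)*(s + 2)*(s + 1)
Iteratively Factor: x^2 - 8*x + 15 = (x - 3)*(x - 5)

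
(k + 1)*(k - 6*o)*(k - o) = k^3 - 7*k^2*o + k^2 + 6*k*o^2 - 7*k*o + 6*o^2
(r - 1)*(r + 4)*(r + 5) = r^3 + 8*r^2 + 11*r - 20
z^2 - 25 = (z - 5)*(z + 5)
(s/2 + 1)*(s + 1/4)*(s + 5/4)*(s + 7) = s^4/2 + 21*s^3/4 + 445*s^2/32 + 381*s/32 + 35/16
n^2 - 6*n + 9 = (n - 3)^2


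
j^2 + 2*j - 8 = (j - 2)*(j + 4)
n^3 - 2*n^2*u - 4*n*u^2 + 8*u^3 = (n - 2*u)^2*(n + 2*u)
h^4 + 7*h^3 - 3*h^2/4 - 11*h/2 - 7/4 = (h - 1)*(h + 1/2)^2*(h + 7)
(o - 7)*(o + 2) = o^2 - 5*o - 14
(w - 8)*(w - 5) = w^2 - 13*w + 40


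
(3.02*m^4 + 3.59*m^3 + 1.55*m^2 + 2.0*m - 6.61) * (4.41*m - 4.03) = 13.3182*m^5 + 3.6613*m^4 - 7.6322*m^3 + 2.5735*m^2 - 37.2101*m + 26.6383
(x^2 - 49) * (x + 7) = x^3 + 7*x^2 - 49*x - 343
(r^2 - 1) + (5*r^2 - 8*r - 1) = 6*r^2 - 8*r - 2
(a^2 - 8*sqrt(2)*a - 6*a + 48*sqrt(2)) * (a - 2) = a^3 - 8*sqrt(2)*a^2 - 8*a^2 + 12*a + 64*sqrt(2)*a - 96*sqrt(2)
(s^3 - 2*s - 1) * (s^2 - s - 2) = s^5 - s^4 - 4*s^3 + s^2 + 5*s + 2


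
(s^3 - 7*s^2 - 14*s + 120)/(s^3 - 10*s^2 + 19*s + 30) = (s + 4)/(s + 1)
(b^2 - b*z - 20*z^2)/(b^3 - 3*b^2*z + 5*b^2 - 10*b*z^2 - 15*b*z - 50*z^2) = (b + 4*z)/(b^2 + 2*b*z + 5*b + 10*z)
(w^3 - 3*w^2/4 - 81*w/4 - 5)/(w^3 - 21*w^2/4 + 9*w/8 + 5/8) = 2*(w + 4)/(2*w - 1)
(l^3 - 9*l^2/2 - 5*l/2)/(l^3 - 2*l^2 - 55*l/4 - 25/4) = 2*l/(2*l + 5)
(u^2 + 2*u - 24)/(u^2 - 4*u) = (u + 6)/u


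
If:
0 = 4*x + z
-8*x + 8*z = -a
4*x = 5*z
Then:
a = 0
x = 0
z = 0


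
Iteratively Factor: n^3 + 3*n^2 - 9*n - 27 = (n - 3)*(n^2 + 6*n + 9) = (n - 3)*(n + 3)*(n + 3)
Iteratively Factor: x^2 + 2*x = (x + 2)*(x)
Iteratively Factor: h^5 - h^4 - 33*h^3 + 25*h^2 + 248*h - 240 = (h - 3)*(h^4 + 2*h^3 - 27*h^2 - 56*h + 80) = (h - 3)*(h + 4)*(h^3 - 2*h^2 - 19*h + 20) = (h - 3)*(h + 4)^2*(h^2 - 6*h + 5) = (h - 5)*(h - 3)*(h + 4)^2*(h - 1)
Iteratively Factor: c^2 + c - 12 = (c - 3)*(c + 4)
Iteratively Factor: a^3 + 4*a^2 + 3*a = (a + 1)*(a^2 + 3*a) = (a + 1)*(a + 3)*(a)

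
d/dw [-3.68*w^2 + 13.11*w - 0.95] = 13.11 - 7.36*w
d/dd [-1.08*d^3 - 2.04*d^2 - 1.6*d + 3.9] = -3.24*d^2 - 4.08*d - 1.6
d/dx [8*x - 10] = 8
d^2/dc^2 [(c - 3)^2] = 2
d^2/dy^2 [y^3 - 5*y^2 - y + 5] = 6*y - 10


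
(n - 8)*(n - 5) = n^2 - 13*n + 40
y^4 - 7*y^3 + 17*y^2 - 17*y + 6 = (y - 3)*(y - 2)*(y - 1)^2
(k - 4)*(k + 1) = k^2 - 3*k - 4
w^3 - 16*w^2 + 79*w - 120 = (w - 8)*(w - 5)*(w - 3)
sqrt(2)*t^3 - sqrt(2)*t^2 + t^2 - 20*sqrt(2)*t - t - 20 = (t - 5)*(t + 4)*(sqrt(2)*t + 1)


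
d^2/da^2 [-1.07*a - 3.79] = 0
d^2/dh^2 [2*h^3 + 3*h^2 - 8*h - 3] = 12*h + 6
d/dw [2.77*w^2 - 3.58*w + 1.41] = 5.54*w - 3.58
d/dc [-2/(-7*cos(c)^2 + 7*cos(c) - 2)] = 14*(2*cos(c) - 1)*sin(c)/(7*cos(c)^2 - 7*cos(c) + 2)^2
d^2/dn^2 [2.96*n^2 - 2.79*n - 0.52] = 5.92000000000000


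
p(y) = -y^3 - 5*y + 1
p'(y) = -3*y^2 - 5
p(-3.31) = 53.81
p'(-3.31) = -37.87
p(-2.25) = 23.64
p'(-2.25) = -20.19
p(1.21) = -6.82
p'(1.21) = -9.39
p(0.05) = 0.75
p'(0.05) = -5.01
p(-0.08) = 1.40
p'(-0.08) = -5.02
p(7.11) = -393.98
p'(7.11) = -156.66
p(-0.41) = 3.12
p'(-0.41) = -5.50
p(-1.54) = 12.35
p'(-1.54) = -12.11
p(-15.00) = 3451.00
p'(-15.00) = -680.00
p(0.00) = 1.00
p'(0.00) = -5.00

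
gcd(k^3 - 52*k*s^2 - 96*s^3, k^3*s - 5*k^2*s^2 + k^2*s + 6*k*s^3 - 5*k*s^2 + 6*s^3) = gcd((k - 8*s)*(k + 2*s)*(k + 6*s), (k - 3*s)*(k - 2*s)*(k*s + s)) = 1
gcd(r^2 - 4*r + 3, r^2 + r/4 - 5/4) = r - 1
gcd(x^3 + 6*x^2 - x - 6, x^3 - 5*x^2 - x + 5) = x^2 - 1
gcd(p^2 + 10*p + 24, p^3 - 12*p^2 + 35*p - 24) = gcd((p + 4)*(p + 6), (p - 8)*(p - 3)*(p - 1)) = 1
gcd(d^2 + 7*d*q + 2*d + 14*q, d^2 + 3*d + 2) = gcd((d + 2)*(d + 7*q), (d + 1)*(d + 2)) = d + 2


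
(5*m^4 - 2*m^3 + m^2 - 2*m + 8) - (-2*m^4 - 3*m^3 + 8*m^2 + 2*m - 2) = 7*m^4 + m^3 - 7*m^2 - 4*m + 10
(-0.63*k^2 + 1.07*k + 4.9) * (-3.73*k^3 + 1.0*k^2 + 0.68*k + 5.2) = 2.3499*k^5 - 4.6211*k^4 - 17.6354*k^3 + 2.3516*k^2 + 8.896*k + 25.48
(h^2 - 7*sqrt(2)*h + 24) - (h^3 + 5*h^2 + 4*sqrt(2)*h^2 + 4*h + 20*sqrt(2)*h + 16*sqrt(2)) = -h^3 - 4*sqrt(2)*h^2 - 4*h^2 - 27*sqrt(2)*h - 4*h - 16*sqrt(2) + 24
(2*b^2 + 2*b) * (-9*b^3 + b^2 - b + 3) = -18*b^5 - 16*b^4 + 4*b^2 + 6*b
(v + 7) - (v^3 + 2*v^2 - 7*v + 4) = -v^3 - 2*v^2 + 8*v + 3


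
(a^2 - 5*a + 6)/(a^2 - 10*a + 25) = (a^2 - 5*a + 6)/(a^2 - 10*a + 25)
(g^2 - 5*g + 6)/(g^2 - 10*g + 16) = (g - 3)/(g - 8)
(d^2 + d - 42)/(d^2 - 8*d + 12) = (d + 7)/(d - 2)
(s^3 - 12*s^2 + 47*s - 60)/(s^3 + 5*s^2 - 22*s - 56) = (s^2 - 8*s + 15)/(s^2 + 9*s + 14)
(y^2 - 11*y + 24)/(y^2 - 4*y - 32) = (y - 3)/(y + 4)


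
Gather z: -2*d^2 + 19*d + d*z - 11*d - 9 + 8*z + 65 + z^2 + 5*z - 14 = -2*d^2 + 8*d + z^2 + z*(d + 13) + 42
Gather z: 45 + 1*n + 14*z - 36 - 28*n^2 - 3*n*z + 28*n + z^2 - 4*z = -28*n^2 + 29*n + z^2 + z*(10 - 3*n) + 9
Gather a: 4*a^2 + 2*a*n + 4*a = 4*a^2 + a*(2*n + 4)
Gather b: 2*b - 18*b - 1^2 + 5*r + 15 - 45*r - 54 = -16*b - 40*r - 40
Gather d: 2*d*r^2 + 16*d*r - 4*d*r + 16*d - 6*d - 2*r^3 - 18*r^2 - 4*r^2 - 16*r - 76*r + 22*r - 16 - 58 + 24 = d*(2*r^2 + 12*r + 10) - 2*r^3 - 22*r^2 - 70*r - 50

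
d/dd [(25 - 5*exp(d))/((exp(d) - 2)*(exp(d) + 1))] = 5*(exp(2*d) - 10*exp(d) + 7)*exp(d)/(exp(4*d) - 2*exp(3*d) - 3*exp(2*d) + 4*exp(d) + 4)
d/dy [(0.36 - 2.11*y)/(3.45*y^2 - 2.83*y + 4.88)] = (7.2795*y^2 - 2.484*y - 9.278)/(11.9025*y^4 - 19.527*y^3 + 41.6809*y^2 - 27.6208*y + 23.8144)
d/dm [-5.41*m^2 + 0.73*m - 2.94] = 0.73 - 10.82*m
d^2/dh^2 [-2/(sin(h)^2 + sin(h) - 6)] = 2*(4*sin(h)^4 + 3*sin(h)^3 + 19*sin(h)^2 - 14)/(sin(h)^2 + sin(h) - 6)^3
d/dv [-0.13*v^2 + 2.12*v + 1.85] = 2.12 - 0.26*v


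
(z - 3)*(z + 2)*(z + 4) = z^3 + 3*z^2 - 10*z - 24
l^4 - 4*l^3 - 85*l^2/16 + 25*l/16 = l*(l - 5)*(l - 1/4)*(l + 5/4)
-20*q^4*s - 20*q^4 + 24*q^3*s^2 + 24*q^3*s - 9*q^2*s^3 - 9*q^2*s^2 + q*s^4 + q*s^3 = (-5*q + s)*(-2*q + s)^2*(q*s + q)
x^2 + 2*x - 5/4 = (x - 1/2)*(x + 5/2)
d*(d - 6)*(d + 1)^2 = d^4 - 4*d^3 - 11*d^2 - 6*d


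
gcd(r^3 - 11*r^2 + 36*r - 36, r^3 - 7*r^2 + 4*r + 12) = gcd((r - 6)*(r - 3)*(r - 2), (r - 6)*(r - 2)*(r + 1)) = r^2 - 8*r + 12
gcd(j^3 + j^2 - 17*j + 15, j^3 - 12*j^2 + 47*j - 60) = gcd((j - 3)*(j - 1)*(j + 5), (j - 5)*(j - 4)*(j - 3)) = j - 3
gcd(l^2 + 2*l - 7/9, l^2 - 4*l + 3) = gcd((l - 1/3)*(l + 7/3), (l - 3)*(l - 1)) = 1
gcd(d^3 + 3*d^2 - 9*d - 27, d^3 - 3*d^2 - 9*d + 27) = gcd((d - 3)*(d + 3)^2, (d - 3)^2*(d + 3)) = d^2 - 9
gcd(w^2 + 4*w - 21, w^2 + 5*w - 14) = w + 7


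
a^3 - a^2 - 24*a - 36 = (a - 6)*(a + 2)*(a + 3)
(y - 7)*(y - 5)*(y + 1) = y^3 - 11*y^2 + 23*y + 35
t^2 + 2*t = t*(t + 2)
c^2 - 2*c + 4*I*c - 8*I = (c - 2)*(c + 4*I)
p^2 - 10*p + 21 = (p - 7)*(p - 3)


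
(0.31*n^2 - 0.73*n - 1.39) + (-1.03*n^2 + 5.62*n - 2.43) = -0.72*n^2 + 4.89*n - 3.82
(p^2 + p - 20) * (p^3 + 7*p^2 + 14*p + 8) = p^5 + 8*p^4 + p^3 - 118*p^2 - 272*p - 160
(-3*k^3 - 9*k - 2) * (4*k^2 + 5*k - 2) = -12*k^5 - 15*k^4 - 30*k^3 - 53*k^2 + 8*k + 4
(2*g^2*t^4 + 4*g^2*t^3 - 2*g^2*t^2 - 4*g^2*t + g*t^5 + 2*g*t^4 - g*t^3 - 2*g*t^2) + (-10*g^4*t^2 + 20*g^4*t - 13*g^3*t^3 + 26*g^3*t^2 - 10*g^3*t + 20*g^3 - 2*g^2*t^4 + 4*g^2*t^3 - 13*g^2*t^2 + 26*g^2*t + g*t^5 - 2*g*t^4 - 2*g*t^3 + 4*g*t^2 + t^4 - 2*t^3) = -10*g^4*t^2 + 20*g^4*t - 13*g^3*t^3 + 26*g^3*t^2 - 10*g^3*t + 20*g^3 + 8*g^2*t^3 - 15*g^2*t^2 + 22*g^2*t + 2*g*t^5 - 3*g*t^3 + 2*g*t^2 + t^4 - 2*t^3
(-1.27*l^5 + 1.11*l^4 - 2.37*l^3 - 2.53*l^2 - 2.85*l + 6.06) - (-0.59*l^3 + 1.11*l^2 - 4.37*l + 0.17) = -1.27*l^5 + 1.11*l^4 - 1.78*l^3 - 3.64*l^2 + 1.52*l + 5.89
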